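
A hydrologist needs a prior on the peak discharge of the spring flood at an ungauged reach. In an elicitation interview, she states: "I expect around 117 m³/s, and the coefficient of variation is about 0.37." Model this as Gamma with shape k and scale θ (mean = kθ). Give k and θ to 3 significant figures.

For Gamma(k, scale θ): mean = kθ, variance = kθ², so CV = 1/√k.
CV = 0.37, hence k = 1/CV² = 7.3.
Then θ = mean/k = 117/7.3 = 16.

k ≈ 7.3, θ ≈ 16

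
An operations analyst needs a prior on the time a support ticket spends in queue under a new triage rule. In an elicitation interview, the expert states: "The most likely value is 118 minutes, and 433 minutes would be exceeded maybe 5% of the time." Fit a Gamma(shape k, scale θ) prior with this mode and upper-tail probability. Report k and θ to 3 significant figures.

k ≈ 2.51, θ ≈ 77.9

Gamma(k,θ) with k>1 has mode (k−1)θ, so θ = 118/(k−1).
Need P(X < 433) = 0.95 with θ tied to k this way. Start at k = 2, θ = 118: P(X<433) ≈ 0.881.
Too low — raise k to concentrate. Iterating converges to k ≈ 2.51.
Then θ = 118/(2.51−1) ≈ 77.9.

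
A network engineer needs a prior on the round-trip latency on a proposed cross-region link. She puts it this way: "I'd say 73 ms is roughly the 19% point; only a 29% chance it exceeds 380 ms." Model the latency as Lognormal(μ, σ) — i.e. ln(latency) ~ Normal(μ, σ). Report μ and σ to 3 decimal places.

If T ~ Lognormal(μ,σ) then ln T ~ Normal(μ,σ), so the p-quantile of ln T is μ + z_p·σ.
ln(73) = 4.29 and ln(380) = 5.94; z_{0.19} = -0.8779, z_{0.71} = 0.5534.
σ = (5.94 − 4.29)/(0.5534 − (-0.8779)) = 1.153.
μ = 4.29 − (-0.8779)·1.153 = 5.302.

μ ≈ 5.302, σ ≈ 1.153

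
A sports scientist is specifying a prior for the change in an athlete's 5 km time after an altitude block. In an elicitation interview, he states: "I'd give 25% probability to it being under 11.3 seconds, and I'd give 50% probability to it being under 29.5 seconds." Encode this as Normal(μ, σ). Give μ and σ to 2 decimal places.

μ = 29.50, σ = 26.98

The p-quantile of Normal(μ,σ) is μ + z_p·σ, with z_{0.25} = -0.6745 and z_{0.5} = 0.
Eliminate σ: μ = (z₂·x₁ − z₁·x₂)/(z₂ − z₁) = (0·11.3 − (-0.6745)·29.5)/0.6745 = 29.50.
Then σ = (x₂ − x₁)/(z₂ − z₁) = (29.5 − 11.3)/0.6745 = 26.98.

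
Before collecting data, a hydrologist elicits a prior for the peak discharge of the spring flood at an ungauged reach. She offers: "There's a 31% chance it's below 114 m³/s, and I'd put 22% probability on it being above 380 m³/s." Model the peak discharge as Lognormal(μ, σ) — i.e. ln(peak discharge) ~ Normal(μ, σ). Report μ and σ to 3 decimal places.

If T ~ Lognormal(μ,σ) then ln T ~ Normal(μ,σ), so the p-quantile of ln T is μ + z_p·σ.
ln(114) = 4.736 and ln(380) = 5.94; z_{0.31} = -0.4959, z_{0.78} = 0.7722.
σ = (5.94 − 4.736)/(0.7722 − (-0.4959)) = 0.949.
μ = 4.736 − (-0.4959)·0.949 = 5.207.

μ ≈ 5.207, σ ≈ 0.949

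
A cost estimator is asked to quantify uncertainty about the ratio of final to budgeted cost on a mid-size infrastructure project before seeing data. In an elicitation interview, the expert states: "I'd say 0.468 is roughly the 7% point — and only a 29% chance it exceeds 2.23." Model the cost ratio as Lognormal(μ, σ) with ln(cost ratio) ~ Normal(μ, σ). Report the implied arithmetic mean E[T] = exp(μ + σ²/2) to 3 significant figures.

E[T] ≈ 1.96

If T ~ Lognormal(μ,σ) then ln T ~ Normal(μ,σ), so the p-quantile of ln T is μ + z_p·σ.
ln(0.468) = -0.7593 and ln(2.23) = 0.802; z_{0.07} = -1.476, z_{0.71} = 0.5534.
σ = (0.802 − -0.7593)/(0.5534 − (-1.476)) = 0.769.
μ = -0.7593 − (-1.476)·0.769 = 0.376.
E[T] = exp(μ + σ²/2) = exp(0.376 + 0.2960) = 1.96.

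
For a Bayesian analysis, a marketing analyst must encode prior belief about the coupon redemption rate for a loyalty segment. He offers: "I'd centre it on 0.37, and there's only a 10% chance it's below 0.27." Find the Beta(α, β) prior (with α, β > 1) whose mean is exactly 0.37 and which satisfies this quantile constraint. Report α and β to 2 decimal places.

α ≈ 13.57, β ≈ 23.11

With mean 0.37 fixed, write α = 0.37s, β = 0.63s where s = α+β.
Need P(θ < 0.27) = 0.1 under Beta(0.37s, 0.63s). Normal approximation: (q−m)/√(m(1−m)/s) ≈ z_{0.1} = -1.28, so s ≈ 0.37·0.63·(-1.28)²/(0.27−0.37)² = 38.3.
At s = 38.3: P(θ<0.27) ≈ 0.095. Adjusting to match 0.1 gives s ≈ 36.68.
So α = 0.37·36.68 ≈ 13.57, β = 0.63·36.68 ≈ 23.11.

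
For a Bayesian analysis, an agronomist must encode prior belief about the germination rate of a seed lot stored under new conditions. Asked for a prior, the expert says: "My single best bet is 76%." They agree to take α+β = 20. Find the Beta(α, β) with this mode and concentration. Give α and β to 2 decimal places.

For α,β > 1 the Beta mode is (α−1)/(α+β−2). With α+β = 20, the mode is (α−1)/18.
Set (α−1)/18 = 0.76 → α = 1 + 0.76·18 = 14.68.
β = 20 − α = 5.32.

α = 14.68, β = 5.32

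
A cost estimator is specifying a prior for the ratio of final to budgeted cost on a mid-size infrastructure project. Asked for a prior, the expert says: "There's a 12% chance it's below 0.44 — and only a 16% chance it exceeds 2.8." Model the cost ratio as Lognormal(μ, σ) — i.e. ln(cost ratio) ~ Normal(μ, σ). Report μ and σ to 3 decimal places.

If T ~ Lognormal(μ,σ) then ln T ~ Normal(μ,σ), so the p-quantile of ln T is μ + z_p·σ.
ln(0.44) = -0.821 and ln(2.8) = 1.03; z_{0.12} = -1.175, z_{0.84} = 0.9945.
σ = (1.03 − -0.821)/(0.9945 − (-1.175)) = 0.853.
μ = -0.821 − (-1.175)·0.853 = 0.181.

μ ≈ 0.181, σ ≈ 0.853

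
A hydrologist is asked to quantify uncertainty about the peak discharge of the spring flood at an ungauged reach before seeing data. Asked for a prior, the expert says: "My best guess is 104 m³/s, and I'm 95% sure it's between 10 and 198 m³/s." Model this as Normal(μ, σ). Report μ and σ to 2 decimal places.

μ = 104.00, σ = 47.96

A symmetric 95% interval runs μ ± z·σ with z = 1.96.
Half-width = 94, so σ = 94/1.96 = 47.96.
μ is the stated best guess, 104.00.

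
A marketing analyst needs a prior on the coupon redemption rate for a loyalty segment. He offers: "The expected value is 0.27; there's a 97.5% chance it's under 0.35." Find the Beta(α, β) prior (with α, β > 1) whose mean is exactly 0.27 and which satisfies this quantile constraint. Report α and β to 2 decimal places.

α ≈ 34.42, β ≈ 93.06

With mean 0.27 fixed, write α = 0.27s, β = 0.73s where s = α+β.
Need P(θ < 0.35) = 0.975 under Beta(0.27s, 0.73s). Normal approximation: (q−m)/√(m(1−m)/s) ≈ z_{0.975} = 1.96, so s ≈ 0.27·0.73·(1.96)²/(0.35−0.27)² = 118.3.
At s = 118.3: P(θ<0.35) ≈ 0.971. Adjusting to match 0.975 gives s ≈ 127.48.
So α = 0.27·127.48 ≈ 34.42, β = 0.73·127.48 ≈ 93.06.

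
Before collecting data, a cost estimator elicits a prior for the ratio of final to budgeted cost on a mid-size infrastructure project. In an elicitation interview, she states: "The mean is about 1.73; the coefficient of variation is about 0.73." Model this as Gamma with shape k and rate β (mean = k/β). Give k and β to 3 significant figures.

For Gamma(k, rate β): mean = k/β, variance = k/β², so CV = 1/√k.
CV = 0.73, hence k = 1/CV² = 1.88.
Then β = k/mean = 1.88/1.73 = 1.08.

k ≈ 1.88, β ≈ 1.08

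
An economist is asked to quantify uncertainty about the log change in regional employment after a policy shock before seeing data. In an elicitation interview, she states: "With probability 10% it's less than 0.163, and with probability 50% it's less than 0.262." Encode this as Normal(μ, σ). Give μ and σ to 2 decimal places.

μ = 0.26, σ = 0.08

The p-quantile of Normal(μ,σ) is μ + z_p·σ, with z_{0.1} = -1.282 and z_{0.5} = 0.
Eliminate σ: μ = (z₂·x₁ − z₁·x₂)/(z₂ − z₁) = (0·0.163 − (-1.282)·0.262)/1.282 = 0.26.
Then σ = (x₂ − x₁)/(z₂ − z₁) = (0.262 − 0.163)/1.282 = 0.08.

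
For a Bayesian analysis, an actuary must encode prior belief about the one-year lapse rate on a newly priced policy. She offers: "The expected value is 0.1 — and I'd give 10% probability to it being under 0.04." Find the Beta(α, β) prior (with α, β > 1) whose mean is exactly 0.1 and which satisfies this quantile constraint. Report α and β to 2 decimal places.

With mean 0.1 fixed, write α = 0.1s, β = 0.9s where s = α+β.
Need P(θ < 0.04) = 0.1 under Beta(0.1s, 0.9s). Normal approximation: (q−m)/√(m(1−m)/s) ≈ z_{0.1} = -1.28, so s ≈ 0.1·0.9·(-1.28)²/(0.04−0.1)² = 41.1.
At s = 41.1: P(θ<0.04) ≈ 0.066. Adjusting to match 0.1 gives s ≈ 31.74.
So α = 0.1·31.74 ≈ 3.17, β = 0.9·31.74 ≈ 28.57.

α ≈ 3.17, β ≈ 28.57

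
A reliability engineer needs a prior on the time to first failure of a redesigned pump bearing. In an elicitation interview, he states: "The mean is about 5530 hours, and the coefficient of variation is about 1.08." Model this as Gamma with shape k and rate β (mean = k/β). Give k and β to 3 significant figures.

k ≈ 0.857, β ≈ 0.000155

For Gamma(k, rate β): mean = k/β, variance = k/β², so CV = 1/√k.
CV = 1.08, hence k = 1/CV² = 0.857.
Then β = k/mean = 0.857/5530 = 0.000155.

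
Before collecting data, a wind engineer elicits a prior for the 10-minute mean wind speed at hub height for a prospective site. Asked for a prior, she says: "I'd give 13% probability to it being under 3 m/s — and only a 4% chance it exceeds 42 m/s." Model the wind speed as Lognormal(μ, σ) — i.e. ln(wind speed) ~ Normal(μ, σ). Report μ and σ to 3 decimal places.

μ ≈ 2.132, σ ≈ 0.917

If T ~ Lognormal(μ,σ) then ln T ~ Normal(μ,σ), so the p-quantile of ln T is μ + z_p·σ.
ln(3) = 1.099 and ln(42) = 3.738; z_{0.13} = -1.126, z_{0.96} = 1.751.
σ = (3.738 − 1.099)/(1.751 − (-1.126)) = 0.917.
μ = 1.099 − (-1.126)·0.917 = 2.132.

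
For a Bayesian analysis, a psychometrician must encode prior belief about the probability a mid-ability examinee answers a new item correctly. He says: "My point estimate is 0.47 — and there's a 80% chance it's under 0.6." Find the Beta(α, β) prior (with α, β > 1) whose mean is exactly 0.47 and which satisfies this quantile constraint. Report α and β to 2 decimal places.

α ≈ 4.93, β ≈ 5.56

With mean 0.47 fixed, write α = 0.47s, β = 0.53s where s = α+β.
Need P(θ < 0.6) = 0.8 under Beta(0.47s, 0.53s). Normal approximation: (q−m)/√(m(1−m)/s) ≈ z_{0.8} = 0.842, so s ≈ 0.47·0.53·(0.842)²/(0.6−0.47)² = 10.4.
At s = 10.4: P(θ<0.6) ≈ 0.799. Adjusting to match 0.8 gives s ≈ 10.48.
So α = 0.47·10.48 ≈ 4.93, β = 0.53·10.48 ≈ 5.56.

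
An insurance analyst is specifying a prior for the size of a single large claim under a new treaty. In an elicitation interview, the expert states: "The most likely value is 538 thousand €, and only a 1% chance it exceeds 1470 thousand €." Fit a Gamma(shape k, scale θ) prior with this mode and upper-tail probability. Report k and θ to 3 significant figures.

k ≈ 5.55, θ ≈ 118

Gamma(k,θ) with k>1 has mode (k−1)θ, so θ = 538/(k−1).
Need P(X < 1470) = 0.99 with θ tied to k this way. Start at k = 2, θ = 538: P(X<1470) ≈ 0.757.
Too low — raise k to concentrate. Iterating converges to k ≈ 5.55.
Then θ = 538/(5.55−1) ≈ 118.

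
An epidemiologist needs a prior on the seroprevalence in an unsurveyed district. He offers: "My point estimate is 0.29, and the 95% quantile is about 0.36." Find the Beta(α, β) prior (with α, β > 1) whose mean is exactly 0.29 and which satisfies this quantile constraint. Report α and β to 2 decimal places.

With mean 0.29 fixed, write α = 0.29s, β = 0.71s where s = α+β.
Need P(θ < 0.36) = 0.95 under Beta(0.29s, 0.71s). Normal approximation: (q−m)/√(m(1−m)/s) ≈ z_{0.95} = 1.64, so s ≈ 0.29·0.71·(1.64)²/(0.36−0.29)² = 113.7.
At s = 113.7: P(θ<0.36) ≈ 0.946. Adjusting to match 0.95 gives s ≈ 119.43.
So α = 0.29·119.43 ≈ 34.64, β = 0.71·119.43 ≈ 84.80.

α ≈ 34.64, β ≈ 84.80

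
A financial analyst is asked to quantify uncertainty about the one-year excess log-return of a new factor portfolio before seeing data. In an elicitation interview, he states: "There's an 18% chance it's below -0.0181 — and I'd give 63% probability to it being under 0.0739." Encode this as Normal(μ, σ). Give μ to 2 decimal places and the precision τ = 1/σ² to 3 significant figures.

The p-quantile of Normal(μ,σ) is μ + z_p·σ, with z_{0.18} = -0.9154 and z_{0.63} = 0.3319.
Eliminate σ: μ = (z₂·x₁ − z₁·x₂)/(z₂ − z₁) = (0.3319·-0.0181 − (-0.9154)·0.0739)/1.247 = 0.05.
Then σ = (x₂ − x₁)/(z₂ − z₁) = (0.0739 − -0.0181)/1.247 = 0.07.
Precision τ = 1/σ² = 1/0.07376² = 184.

μ = 0.05, τ = 184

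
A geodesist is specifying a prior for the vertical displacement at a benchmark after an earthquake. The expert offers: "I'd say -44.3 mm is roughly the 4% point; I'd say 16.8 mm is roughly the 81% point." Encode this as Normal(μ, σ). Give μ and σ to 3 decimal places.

The p-quantile of Normal(μ,σ) is μ + z_p·σ, with z_{0.04} = -1.751 and z_{0.81} = 0.8779.
Eliminate σ: μ = (z₂·x₁ − z₁·x₂)/(z₂ − z₁) = (0.8779·-44.3 − (-1.751)·16.8)/2.629 = -3.606.
Then σ = (x₂ − x₁)/(z₂ − z₁) = (16.8 − -44.3)/2.629 = 23.244.

μ = -3.606, σ = 23.244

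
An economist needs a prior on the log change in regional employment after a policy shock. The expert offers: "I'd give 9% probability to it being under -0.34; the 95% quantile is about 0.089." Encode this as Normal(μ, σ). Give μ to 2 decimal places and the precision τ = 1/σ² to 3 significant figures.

μ = -0.15, τ = 48.4

For Normal(μ,σ), the p-quantile is μ + z_p·σ. Here z_{0.09} = -1.341, z_{0.95} = 1.645.
So -0.34 = μ − 1.341σ and 0.089 = μ + 1.645σ.
Subtracting: σ = (0.089 − -0.34)/(1.645 − (-1.341)) = 0.14.
Then μ = -0.34 − (-1.341)·0.14 = -0.15.
Precision τ = 1/σ² = 1/0.1437² = 48.4.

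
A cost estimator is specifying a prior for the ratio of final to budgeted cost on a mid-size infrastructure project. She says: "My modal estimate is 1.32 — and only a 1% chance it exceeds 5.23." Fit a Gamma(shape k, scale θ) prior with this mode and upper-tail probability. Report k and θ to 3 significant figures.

Gamma(k,θ) with k>1 has mode (k−1)θ, so θ = 1.32/(k−1).
Need P(X < 5.23) = 0.99 with θ tied to k this way. Start at k = 2, θ = 1.32: P(X<5.23) ≈ 0.906.
Too low — raise k to concentrate. Iterating converges to k ≈ 3.21.
Then θ = 1.32/(3.21−1) ≈ 0.597.

k ≈ 3.21, θ ≈ 0.597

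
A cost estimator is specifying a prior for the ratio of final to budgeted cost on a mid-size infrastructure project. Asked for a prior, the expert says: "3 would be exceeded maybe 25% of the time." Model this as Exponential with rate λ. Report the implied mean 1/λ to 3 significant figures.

P(T > 3.0) = e^(−λ·3.0) = 0.25, so λ = −ln(0.25)/3.0 = 0.462.
Mean = 1/λ = 2.16.

mean ≈ 2.16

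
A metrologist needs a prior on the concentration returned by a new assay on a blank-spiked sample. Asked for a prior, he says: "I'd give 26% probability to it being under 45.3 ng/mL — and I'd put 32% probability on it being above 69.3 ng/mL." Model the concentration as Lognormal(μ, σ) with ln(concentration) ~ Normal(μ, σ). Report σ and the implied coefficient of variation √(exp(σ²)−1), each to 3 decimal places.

σ ≈ 0.383, CV ≈ 0.397

If T ~ Lognormal(μ,σ) then ln T ~ Normal(μ,σ), so the p-quantile of ln T is μ + z_p·σ.
ln(45.3) = 3.813 and ln(69.3) = 4.238; z_{0.26} = -0.6433, z_{0.68} = 0.4677.
σ = (4.238 − 3.813)/(0.4677 − (-0.6433)) = 0.383.
μ = 3.813 − (-0.6433)·0.383 = 4.059.
CV = √(exp(σ²)−1) = √(exp(0.1464)−1) = 0.397.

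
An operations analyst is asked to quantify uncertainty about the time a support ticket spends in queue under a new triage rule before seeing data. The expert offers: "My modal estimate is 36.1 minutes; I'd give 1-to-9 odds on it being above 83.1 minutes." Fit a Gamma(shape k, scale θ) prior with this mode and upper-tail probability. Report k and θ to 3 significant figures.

Gamma(k,θ) with k>1 has mode (k−1)θ, so θ = 36.1/(k−1).
Need P(X < 83.1) = 0.9 with θ tied to k this way. Start at k = 2, θ = 36.1: P(X<83.1) ≈ 0.670.
Too low — raise k to concentrate. Iterating converges to k ≈ 3.77.
Then θ = 36.1/(3.77−1) ≈ 13.

k ≈ 3.77, θ ≈ 13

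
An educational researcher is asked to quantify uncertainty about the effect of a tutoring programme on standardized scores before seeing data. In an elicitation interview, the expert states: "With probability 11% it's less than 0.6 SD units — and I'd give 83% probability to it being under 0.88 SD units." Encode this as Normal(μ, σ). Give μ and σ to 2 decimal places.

μ = 0.76, σ = 0.13

The p-quantile of Normal(μ,σ) is μ + z_p·σ, with z_{0.11} = -1.227 and z_{0.83} = 0.9542.
Eliminate σ: μ = (z₂·x₁ − z₁·x₂)/(z₂ − z₁) = (0.9542·0.6 − (-1.227)·0.88)/2.181 = 0.76.
Then σ = (x₂ − x₁)/(z₂ − z₁) = (0.88 − 0.6)/2.181 = 0.13.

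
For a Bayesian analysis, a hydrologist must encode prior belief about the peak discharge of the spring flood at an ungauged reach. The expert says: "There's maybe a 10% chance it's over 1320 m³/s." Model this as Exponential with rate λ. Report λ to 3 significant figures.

P(T > 1320.0) = e^(−λ·1320.0) = 0.1, so λ = −ln(0.1)/1320.0 = 0.00174.

λ ≈ 0.00174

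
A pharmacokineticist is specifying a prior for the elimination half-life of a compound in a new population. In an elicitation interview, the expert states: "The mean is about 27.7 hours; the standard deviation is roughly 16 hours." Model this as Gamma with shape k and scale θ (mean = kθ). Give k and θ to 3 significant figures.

For Gamma(k, scale θ): mean = kθ, variance = kθ², so CV = 1/√k.
CV = SD/mean = 16/27.7 = 0.5776, hence k = 1/CV² = 3.
Then θ = mean/k = 27.7/3 = 9.24.

k ≈ 3, θ ≈ 9.24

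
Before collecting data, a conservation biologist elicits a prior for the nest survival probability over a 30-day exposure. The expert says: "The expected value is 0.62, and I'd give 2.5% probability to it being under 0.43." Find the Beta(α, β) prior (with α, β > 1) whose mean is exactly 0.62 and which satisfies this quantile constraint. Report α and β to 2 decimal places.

With mean 0.62 fixed, write α = 0.62s, β = 0.38s where s = α+β.
Need P(θ < 0.43) = 0.025 under Beta(0.62s, 0.38s). Normal approximation: (q−m)/√(m(1−m)/s) ≈ z_{0.025} = -1.96, so s ≈ 0.62·0.38·(-1.96)²/(0.43−0.62)² = 25.1.
At s = 25.1: P(θ<0.43) ≈ 0.027. Adjusting to match 0.025 gives s ≈ 26.02.
So α = 0.62·26.02 ≈ 16.13, β = 0.38·26.02 ≈ 9.89.

α ≈ 16.13, β ≈ 9.89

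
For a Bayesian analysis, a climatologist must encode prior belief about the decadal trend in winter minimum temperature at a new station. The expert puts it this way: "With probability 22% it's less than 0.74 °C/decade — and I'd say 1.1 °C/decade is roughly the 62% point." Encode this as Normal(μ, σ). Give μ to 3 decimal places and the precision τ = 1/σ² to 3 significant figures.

μ = 0.998, τ = 8.96

For Normal(μ,σ), the p-quantile is μ + z_p·σ. Here z_{0.22} = -0.7722, z_{0.62} = 0.3055.
So 0.74 = μ − 0.7722σ and 1.1 = μ + 0.3055σ.
Subtracting: σ = (1.1 − 0.74)/(0.3055 − (-0.7722)) = 0.334.
Then μ = 0.74 − (-0.7722)·0.334 = 0.998.
Precision τ = 1/σ² = 1/0.3341² = 8.96.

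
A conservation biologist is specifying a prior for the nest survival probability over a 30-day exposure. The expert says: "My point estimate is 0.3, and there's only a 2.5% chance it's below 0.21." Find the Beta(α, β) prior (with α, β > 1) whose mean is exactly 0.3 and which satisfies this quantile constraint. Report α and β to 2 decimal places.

α ≈ 26.78, β ≈ 62.48

With mean 0.3 fixed, write α = 0.3s, β = 0.7s where s = α+β.
Need P(θ < 0.21) = 0.025 under Beta(0.3s, 0.7s). Normal approximation: (q−m)/√(m(1−m)/s) ≈ z_{0.025} = -1.96, so s ≈ 0.3·0.7·(-1.96)²/(0.21−0.3)² = 99.6.
At s = 99.6: P(θ<0.21) ≈ 0.019. Adjusting to match 0.025 gives s ≈ 89.25.
So α = 0.3·89.25 ≈ 26.78, β = 0.7·89.25 ≈ 62.48.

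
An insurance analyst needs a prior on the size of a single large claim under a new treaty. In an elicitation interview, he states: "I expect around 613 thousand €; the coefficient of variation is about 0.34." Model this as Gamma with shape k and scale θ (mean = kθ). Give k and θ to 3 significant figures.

For Gamma(k, scale θ): mean = kθ, variance = kθ², so CV = 1/√k.
CV = 0.34, hence k = 1/CV² = 8.65.
Then θ = mean/k = 613/8.65 = 70.9.

k ≈ 8.65, θ ≈ 70.9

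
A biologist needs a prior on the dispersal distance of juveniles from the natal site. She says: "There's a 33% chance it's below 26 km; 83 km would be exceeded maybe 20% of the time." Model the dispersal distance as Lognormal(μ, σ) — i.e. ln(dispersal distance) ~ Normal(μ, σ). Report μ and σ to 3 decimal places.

If T ~ Lognormal(μ,σ) then ln T ~ Normal(μ,σ), so the p-quantile of ln T is μ + z_p·σ.
ln(26) = 3.258 and ln(83) = 4.419; z_{0.33} = -0.4399, z_{0.8} = 0.8416.
σ = (4.419 − 3.258)/(0.8416 − (-0.4399)) = 0.906.
μ = 3.258 − (-0.4399)·0.906 = 3.657.

μ ≈ 3.657, σ ≈ 0.906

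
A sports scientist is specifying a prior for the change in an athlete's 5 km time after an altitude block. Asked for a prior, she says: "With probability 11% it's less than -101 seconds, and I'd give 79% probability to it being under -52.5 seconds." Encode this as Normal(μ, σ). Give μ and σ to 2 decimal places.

μ = -71.74, σ = 23.86

For Normal(μ,σ), the p-quantile is μ + z_p·σ. Here z_{0.11} = -1.227, z_{0.79} = 0.8064.
So -101 = μ − 1.227σ and -52.5 = μ + 0.8064σ.
Subtracting: σ = (-52.5 − -101)/(0.8064 − (-1.227)) = 23.86.
Then μ = -101 − (-1.227)·23.86 = -71.74.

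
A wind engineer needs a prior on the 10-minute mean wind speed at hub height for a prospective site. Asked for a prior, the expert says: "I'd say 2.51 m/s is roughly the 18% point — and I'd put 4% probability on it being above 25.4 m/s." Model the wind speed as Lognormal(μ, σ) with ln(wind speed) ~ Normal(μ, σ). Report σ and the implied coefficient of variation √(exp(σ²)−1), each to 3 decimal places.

σ ≈ 0.868, CV ≈ 1.061

If T ~ Lognormal(μ,σ) then ln T ~ Normal(μ,σ), so the p-quantile of ln T is μ + z_p·σ.
ln(2.51) = 0.9203 and ln(25.4) = 3.235; z_{0.18} = -0.9154, z_{0.96} = 1.751.
σ = (3.235 − 0.9203)/(1.751 − (-0.9154)) = 0.868.
μ = 0.9203 − (-0.9154)·0.868 = 1.715.
CV = √(exp(σ²)−1) = √(exp(0.7536)−1) = 1.061.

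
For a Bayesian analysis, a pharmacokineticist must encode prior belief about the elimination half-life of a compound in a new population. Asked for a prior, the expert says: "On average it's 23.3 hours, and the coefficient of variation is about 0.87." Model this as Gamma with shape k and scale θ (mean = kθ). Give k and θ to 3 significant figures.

k ≈ 1.32, θ ≈ 17.6

For Gamma(k, scale θ): mean = kθ, variance = kθ², so CV = 1/√k.
CV = 0.87, hence k = 1/CV² = 1.32.
Then θ = mean/k = 23.3/1.32 = 17.6.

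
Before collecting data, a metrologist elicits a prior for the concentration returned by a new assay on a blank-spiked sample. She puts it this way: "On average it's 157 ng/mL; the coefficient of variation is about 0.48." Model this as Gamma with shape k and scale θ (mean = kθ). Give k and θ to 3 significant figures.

For Gamma(k, scale θ): mean = kθ, variance = kθ², so CV = 1/√k.
CV = 0.48, hence k = 1/CV² = 4.34.
Then θ = mean/k = 157/4.34 = 36.2.

k ≈ 4.34, θ ≈ 36.2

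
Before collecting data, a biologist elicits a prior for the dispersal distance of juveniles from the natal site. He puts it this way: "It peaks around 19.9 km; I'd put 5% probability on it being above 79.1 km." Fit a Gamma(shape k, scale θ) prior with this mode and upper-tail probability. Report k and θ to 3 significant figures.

Gamma(k,θ) with k>1 has mode (k−1)θ, so θ = 19.9/(k−1).
Need P(X < 79.1) = 0.95 with θ tied to k this way. Start at k = 2, θ = 19.9: P(X<79.1) ≈ 0.907.
Too low — raise k to concentrate. Iterating converges to k ≈ 2.32.
Then θ = 19.9/(2.32−1) ≈ 15.

k ≈ 2.32, θ ≈ 15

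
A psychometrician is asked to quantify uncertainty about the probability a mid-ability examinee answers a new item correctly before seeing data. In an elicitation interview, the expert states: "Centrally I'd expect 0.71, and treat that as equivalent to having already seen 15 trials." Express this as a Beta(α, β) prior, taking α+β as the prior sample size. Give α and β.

α = 10.65, β = 4.35

Under the effective-sample-size interpretation, Beta(α, β) has prior mean α/(α+β) and prior sample size α+β.
So α+β = 15 and α/(α+β) = 0.71, giving α = 0.71·15 = 10.65 and β = 15 − 10.65 = 4.35.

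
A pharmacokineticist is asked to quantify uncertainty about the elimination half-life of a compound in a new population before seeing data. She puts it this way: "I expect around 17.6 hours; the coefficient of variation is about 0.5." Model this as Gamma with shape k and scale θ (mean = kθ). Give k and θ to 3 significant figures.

k ≈ 4, θ ≈ 4.4

For Gamma(k, scale θ): mean = kθ, variance = kθ², so CV = 1/√k.
CV = 0.5, hence k = 1/CV² = 4.
Then θ = mean/k = 17.6/4 = 4.4.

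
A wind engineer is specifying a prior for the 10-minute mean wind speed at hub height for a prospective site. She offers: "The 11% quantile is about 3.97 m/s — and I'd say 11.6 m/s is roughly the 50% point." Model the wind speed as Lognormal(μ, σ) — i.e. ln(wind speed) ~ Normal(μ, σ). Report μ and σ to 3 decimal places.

μ ≈ 2.451, σ ≈ 0.874

If T ~ Lognormal(μ,σ) then ln T ~ Normal(μ,σ), so the p-quantile of ln T is μ + z_p·σ.
ln(3.97) = 1.379 and ln(11.6) = 2.451; z_{0.11} = -1.227, z_{0.5} = 0.
σ = (2.451 − 1.379)/(0 − (-1.227)) = 0.874.
μ = 1.379 − (-1.227)·0.874 = 2.451.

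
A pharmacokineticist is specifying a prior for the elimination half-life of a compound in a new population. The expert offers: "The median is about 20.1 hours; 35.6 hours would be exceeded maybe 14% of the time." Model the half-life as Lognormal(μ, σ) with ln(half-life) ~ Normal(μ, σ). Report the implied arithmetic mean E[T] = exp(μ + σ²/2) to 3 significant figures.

E[T] ≈ 23.1 hours

If T ~ Lognormal(μ,σ) then ln T ~ Normal(μ,σ), so the p-quantile of ln T is μ + z_p·σ.
ln(20.1) = 3.001 and ln(35.6) = 3.572; z_{0.5} = 0, z_{0.86} = 1.08.
σ = (3.572 − 3.001)/(1.08 − (0)) = 0.529.
μ = 3.001 − (0)·0.529 = 3.001.
E[T] = exp(μ + σ²/2) = exp(3.001 + 0.1400) = 23.1 hours.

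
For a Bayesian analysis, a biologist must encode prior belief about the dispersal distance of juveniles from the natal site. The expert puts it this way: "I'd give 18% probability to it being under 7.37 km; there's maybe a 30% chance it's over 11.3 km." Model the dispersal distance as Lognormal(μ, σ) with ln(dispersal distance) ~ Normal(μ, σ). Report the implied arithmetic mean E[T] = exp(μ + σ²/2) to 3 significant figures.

E[T] ≈ 10.1 km

If T ~ Lognormal(μ,σ) then ln T ~ Normal(μ,σ), so the p-quantile of ln T is μ + z_p·σ.
ln(7.37) = 1.997 and ln(11.3) = 2.425; z_{0.18} = -0.9154, z_{0.7} = 0.5244.
σ = (2.425 − 1.997)/(0.5244 − (-0.9154)) = 0.297.
μ = 1.997 − (-0.9154)·0.297 = 2.269.
E[T] = exp(μ + σ²/2) = exp(2.269 + 0.0441) = 10.1 km.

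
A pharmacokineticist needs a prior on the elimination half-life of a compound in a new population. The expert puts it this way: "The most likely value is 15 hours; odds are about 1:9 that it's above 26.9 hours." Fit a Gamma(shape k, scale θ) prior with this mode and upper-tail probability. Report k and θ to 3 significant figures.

Gamma(k,θ) with k>1 has mode (k−1)θ, so θ = 15/(k−1).
Need P(X < 26.9) = 0.9 with θ tied to k this way. Start at k = 2, θ = 15: P(X<26.9) ≈ 0.535.
Too low — raise k to concentrate. Iterating converges to k ≈ 6.58.
Then θ = 15/(6.58−1) ≈ 2.69.

k ≈ 6.58, θ ≈ 2.69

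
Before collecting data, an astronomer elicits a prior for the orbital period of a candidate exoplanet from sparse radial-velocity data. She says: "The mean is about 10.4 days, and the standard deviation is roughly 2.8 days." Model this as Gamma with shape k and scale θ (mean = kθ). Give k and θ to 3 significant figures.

For Gamma(k, scale θ): mean = kθ, variance = kθ², so CV = 1/√k.
CV = SD/mean = 2.8/10.4 = 0.2692, hence k = 1/CV² = 13.8.
Then θ = mean/k = 10.4/13.8 = 0.754.

k ≈ 13.8, θ ≈ 0.754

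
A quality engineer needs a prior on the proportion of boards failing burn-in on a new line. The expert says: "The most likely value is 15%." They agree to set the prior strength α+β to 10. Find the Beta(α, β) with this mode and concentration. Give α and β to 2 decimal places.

For α,β > 1 the Beta mode is (α−1)/(α+β−2). With α+β = 10, the mode is (α−1)/8.
Set (α−1)/8 = 0.15 → α = 1 + 0.15·8 = 2.20.
β = 10 − α = 7.80.

α = 2.20, β = 7.80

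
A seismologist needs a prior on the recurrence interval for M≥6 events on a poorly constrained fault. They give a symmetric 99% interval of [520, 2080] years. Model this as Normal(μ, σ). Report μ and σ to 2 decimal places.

A symmetric 99% interval runs μ ± z·σ with z = 2.576.
Half-width = 780, so σ = 780/2.576 = 302.82.
μ is the interval midpoint, 1300.00.

μ = 1300.00, σ = 302.82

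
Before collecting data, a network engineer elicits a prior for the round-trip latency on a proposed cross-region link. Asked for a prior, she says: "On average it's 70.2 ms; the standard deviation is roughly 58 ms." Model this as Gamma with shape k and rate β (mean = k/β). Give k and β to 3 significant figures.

k ≈ 1.46, β ≈ 0.0209

For Gamma(k, rate β): mean = k/β, variance = k/β², so CV = 1/√k.
CV = SD/mean = 58/70.2 = 0.8262, hence k = 1/CV² = 1.46.
Then β = k/mean = 1.46/70.2 = 0.0209.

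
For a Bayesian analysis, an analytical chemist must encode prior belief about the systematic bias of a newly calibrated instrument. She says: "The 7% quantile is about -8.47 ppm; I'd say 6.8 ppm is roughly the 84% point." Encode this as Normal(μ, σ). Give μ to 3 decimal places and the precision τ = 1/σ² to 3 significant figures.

μ = 0.653, τ = 0.0262

For Normal(μ,σ), the p-quantile is μ + z_p·σ. Here z_{0.07} = -1.476, z_{0.84} = 0.9945.
So -8.47 = μ − 1.476σ and 6.8 = μ + 0.9945σ.
Subtracting: σ = (6.8 − -8.47)/(0.9945 − (-1.476)) = 6.182.
Then μ = -8.47 − (-1.476)·6.182 = 0.653.
Precision τ = 1/σ² = 1/6.182² = 0.0262.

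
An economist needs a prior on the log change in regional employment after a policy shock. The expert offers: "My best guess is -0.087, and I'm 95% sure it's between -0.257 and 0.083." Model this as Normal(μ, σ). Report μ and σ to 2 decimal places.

A symmetric 95% interval runs μ ± z·σ with z = 1.96.
Half-width = 0.17, so σ = 0.17/1.96 = 0.09.
μ is the stated best guess, -0.09.

μ = -0.09, σ = 0.09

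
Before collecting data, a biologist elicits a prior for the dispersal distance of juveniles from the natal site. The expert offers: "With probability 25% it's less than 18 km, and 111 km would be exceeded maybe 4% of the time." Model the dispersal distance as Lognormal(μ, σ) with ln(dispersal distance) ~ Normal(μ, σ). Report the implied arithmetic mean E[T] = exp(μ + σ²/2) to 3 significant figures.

If T ~ Lognormal(μ,σ) then ln T ~ Normal(μ,σ), so the p-quantile of ln T is μ + z_p·σ.
ln(18) = 2.89 and ln(111) = 4.71; z_{0.25} = -0.6745, z_{0.96} = 1.751.
σ = (4.71 − 2.89)/(1.751 − (-0.6745)) = 0.750.
μ = 2.89 − (-0.6745)·0.750 = 3.396.
E[T] = exp(μ + σ²/2) = exp(3.396 + 0.2813) = 39.6 km.

E[T] ≈ 39.6 km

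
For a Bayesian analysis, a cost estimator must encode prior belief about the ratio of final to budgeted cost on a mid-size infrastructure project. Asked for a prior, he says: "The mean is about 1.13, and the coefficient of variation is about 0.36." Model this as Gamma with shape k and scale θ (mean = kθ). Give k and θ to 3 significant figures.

For Gamma(k, scale θ): mean = kθ, variance = kθ², so CV = 1/√k.
CV = 0.36, hence k = 1/CV² = 7.72.
Then θ = mean/k = 1.13/7.72 = 0.146.

k ≈ 7.72, θ ≈ 0.146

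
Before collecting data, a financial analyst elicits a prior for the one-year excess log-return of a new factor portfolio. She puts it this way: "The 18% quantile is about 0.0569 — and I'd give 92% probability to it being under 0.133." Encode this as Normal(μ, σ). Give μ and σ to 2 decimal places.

The p-quantile of Normal(μ,σ) is μ + z_p·σ, with z_{0.18} = -0.9154 and z_{0.92} = 1.405.
Eliminate σ: μ = (z₂·x₁ − z₁·x₂)/(z₂ − z₁) = (1.405·0.0569 − (-0.9154)·0.133)/2.32 = 0.09.
Then σ = (x₂ − x₁)/(z₂ − z₁) = (0.133 − 0.0569)/2.32 = 0.03.

μ = 0.09, σ = 0.03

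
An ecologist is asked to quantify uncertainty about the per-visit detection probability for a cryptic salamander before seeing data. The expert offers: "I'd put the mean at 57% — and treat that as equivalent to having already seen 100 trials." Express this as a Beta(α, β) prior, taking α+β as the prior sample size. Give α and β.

α = 57, β = 43

Under the effective-sample-size interpretation, Beta(α, β) has prior mean α/(α+β) and prior sample size α+β.
So α+β = 100 and α/(α+β) = 0.57, giving α = 0.57·100 = 57 and β = 100 − 57 = 43.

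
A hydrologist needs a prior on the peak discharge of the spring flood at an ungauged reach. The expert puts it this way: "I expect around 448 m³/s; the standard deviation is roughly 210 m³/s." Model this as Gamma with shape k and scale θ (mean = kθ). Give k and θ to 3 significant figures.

For Gamma(k, scale θ): mean = kθ, variance = kθ², so CV = 1/√k.
CV = SD/mean = 210/448 = 0.4688, hence k = 1/CV² = 4.55.
Then θ = mean/k = 448/4.55 = 98.4.

k ≈ 4.55, θ ≈ 98.4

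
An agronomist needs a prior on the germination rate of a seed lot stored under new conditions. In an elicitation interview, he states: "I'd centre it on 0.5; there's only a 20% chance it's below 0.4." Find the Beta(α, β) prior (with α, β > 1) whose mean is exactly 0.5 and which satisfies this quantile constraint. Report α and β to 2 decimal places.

α ≈ 8.92, β ≈ 8.92

With mean 0.5 fixed, write α = 0.5s, β = 0.5s where s = α+β.
Need P(θ < 0.4) = 0.2 under Beta(0.5s, 0.5s). Normal approximation: (q−m)/√(m(1−m)/s) ≈ z_{0.2} = -0.842, so s ≈ 0.5·0.5·(-0.842)²/(0.4−0.5)² = 17.7.
At s = 17.7: P(θ<0.4) ≈ 0.201. Adjusting to match 0.2 gives s ≈ 17.84.
So α = 0.5·17.84 ≈ 8.92, β = 0.5·17.84 ≈ 8.92.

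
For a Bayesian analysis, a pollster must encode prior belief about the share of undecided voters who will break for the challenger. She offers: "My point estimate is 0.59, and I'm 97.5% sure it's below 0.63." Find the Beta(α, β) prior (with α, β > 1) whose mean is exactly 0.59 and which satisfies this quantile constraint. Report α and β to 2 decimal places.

With mean 0.59 fixed, write α = 0.59s, β = 0.41s where s = α+β.
Need P(θ < 0.63) = 0.975 under Beta(0.59s, 0.41s). Normal approximation: (q−m)/√(m(1−m)/s) ≈ z_{0.975} = 1.96, so s ≈ 0.59·0.41·(1.96)²/(0.63−0.59)² = 580.8.
At s = 580.8: P(θ<0.63) ≈ 0.976. Adjusting to match 0.975 gives s ≈ 570.76.
So α = 0.59·570.76 ≈ 336.75, β = 0.41·570.76 ≈ 234.01.

α ≈ 336.75, β ≈ 234.01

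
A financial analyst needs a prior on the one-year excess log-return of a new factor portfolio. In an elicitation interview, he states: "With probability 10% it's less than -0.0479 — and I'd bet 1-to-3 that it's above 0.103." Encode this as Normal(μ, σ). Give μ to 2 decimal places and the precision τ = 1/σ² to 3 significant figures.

For Normal(μ,σ), the p-quantile is μ + z_p·σ. Here z_{0.1} = -1.282, z_{0.75} = 0.6745.
So -0.0479 = μ − 1.282σ and 0.103 = μ + 0.6745σ.
Subtracting: σ = (0.103 − -0.0479)/(0.6745 − (-1.282)) = 0.08.
Then μ = -0.0479 − (-1.282)·0.08 = 0.05.
Precision τ = 1/σ² = 1/0.07715² = 168.

μ = 0.05, τ = 168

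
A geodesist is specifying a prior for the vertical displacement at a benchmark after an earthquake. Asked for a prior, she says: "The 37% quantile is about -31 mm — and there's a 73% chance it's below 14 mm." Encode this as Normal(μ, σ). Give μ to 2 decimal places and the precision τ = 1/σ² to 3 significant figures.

For Normal(μ,σ), the p-quantile is μ + z_p·σ. Here z_{0.37} = -0.3319, z_{0.73} = 0.6128.
So -31 = μ − 0.3319σ and 14 = μ + 0.6128σ.
Subtracting: σ = (14 − -31)/(0.6128 − (-0.3319)) = 47.64.
Then μ = -31 − (-0.3319)·47.64 = -15.19.
Precision τ = 1/σ² = 1/47.64² = 0.000441.

μ = -15.19, τ = 0.000441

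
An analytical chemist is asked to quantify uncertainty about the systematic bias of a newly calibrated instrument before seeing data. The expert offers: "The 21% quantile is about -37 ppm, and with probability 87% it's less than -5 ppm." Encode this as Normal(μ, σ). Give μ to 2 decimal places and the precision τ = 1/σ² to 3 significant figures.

For Normal(μ,σ), the p-quantile is μ + z_p·σ. Here z_{0.21} = -0.8064, z_{0.87} = 1.126.
So -37 = μ − 0.8064σ and -5 = μ + 1.126σ.
Subtracting: σ = (-5 − -37)/(1.126 − (-0.8064)) = 16.56.
Then μ = -37 − (-0.8064)·16.56 = -23.65.
Precision τ = 1/σ² = 1/16.56² = 0.00365.

μ = -23.65, τ = 0.00365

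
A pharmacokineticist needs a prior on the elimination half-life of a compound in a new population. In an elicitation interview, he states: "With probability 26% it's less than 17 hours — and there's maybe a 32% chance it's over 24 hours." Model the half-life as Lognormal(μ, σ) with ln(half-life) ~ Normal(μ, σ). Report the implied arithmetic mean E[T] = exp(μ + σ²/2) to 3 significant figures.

If T ~ Lognormal(μ,σ) then ln T ~ Normal(μ,σ), so the p-quantile of ln T is μ + z_p·σ.
ln(17) = 2.833 and ln(24) = 3.178; z_{0.26} = -0.6433, z_{0.68} = 0.4677.
σ = (3.178 − 2.833)/(0.4677 − (-0.6433)) = 0.310.
μ = 2.833 − (-0.6433)·0.310 = 3.033.
E[T] = exp(μ + σ²/2) = exp(3.033 + 0.0482) = 21.8 hours.

E[T] ≈ 21.8 hours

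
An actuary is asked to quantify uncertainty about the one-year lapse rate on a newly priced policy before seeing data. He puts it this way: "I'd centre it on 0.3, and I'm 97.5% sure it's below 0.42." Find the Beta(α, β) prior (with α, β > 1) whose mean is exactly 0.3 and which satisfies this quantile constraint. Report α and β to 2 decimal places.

α ≈ 18.23, β ≈ 42.53

With mean 0.3 fixed, write α = 0.3s, β = 0.7s where s = α+β.
Need P(θ < 0.42) = 0.975 under Beta(0.3s, 0.7s). Normal approximation: (q−m)/√(m(1−m)/s) ≈ z_{0.975} = 1.96, so s ≈ 0.3·0.7·(1.96)²/(0.42−0.3)² = 56.0.
At s = 56.0: P(θ<0.42) ≈ 0.970. Adjusting to match 0.975 gives s ≈ 60.75.
So α = 0.3·60.75 ≈ 18.23, β = 0.7·60.75 ≈ 42.53.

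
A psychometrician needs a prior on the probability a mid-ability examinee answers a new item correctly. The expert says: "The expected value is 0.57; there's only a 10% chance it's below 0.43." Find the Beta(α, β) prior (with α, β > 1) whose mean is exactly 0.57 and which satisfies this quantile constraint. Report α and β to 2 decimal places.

With mean 0.57 fixed, write α = 0.57s, β = 0.43s where s = α+β.
Need P(θ < 0.43) = 0.1 under Beta(0.57s, 0.43s). Normal approximation: (q−m)/√(m(1−m)/s) ≈ z_{0.1} = -1.28, so s ≈ 0.57·0.43·(-1.28)²/(0.43−0.57)² = 20.5.
At s = 20.5: P(θ<0.43) ≈ 0.101. Adjusting to match 0.1 gives s ≈ 20.64.
So α = 0.57·20.64 ≈ 11.76, β = 0.43·20.64 ≈ 8.87.

α ≈ 11.76, β ≈ 8.87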